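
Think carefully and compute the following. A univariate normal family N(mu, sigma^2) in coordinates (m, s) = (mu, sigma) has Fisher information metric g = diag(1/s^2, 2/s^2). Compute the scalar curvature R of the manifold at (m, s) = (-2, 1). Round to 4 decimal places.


The metric has the form g = (A dm^2 + B ds^2)/s^2 with A = 1, B = 2.
Substitute u = sqrt(A/B)*m: g = B*(du^2 + ds^2)/s^2, i.e. B times the
Poincare upper half-plane metric, which has constant Gaussian curvature -1.
Scaling a 2D metric by a constant c divides the Gaussian curvature by c,
so K = -1/B = -1/(2) = -0.5000 everywhere (the point (m, s) = (-2, 1) is irrelevant:
the curvature is constant).
Scalar curvature in dimension 2: R = 2K = -2/(2) = -1.0000.

-1.0000


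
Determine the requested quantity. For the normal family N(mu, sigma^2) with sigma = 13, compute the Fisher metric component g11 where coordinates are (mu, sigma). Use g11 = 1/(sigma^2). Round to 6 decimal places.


For the 2-parameter normal family, the Fisher metric has:
  g11 = 1/sigma^2, g22 = 2/sigma^2.
sigma = 13, sigma^2 = 169.
g11 = 0.005917

0.005917


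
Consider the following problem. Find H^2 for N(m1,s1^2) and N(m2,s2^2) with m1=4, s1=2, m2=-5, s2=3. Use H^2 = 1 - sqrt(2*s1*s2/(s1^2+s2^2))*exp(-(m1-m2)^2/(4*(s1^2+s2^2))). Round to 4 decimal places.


Squared Hellinger distance for Gaussians:
H^2 = 1 - sqrt(2*s1*s2/(s1^2+s2^2)) * exp(-(m1-m2)^2/(4*(s1^2+s2^2))).
s1^2 = 4, s2^2 = 9, s1^2+s2^2 = 13.
sqrt(2*2*3/(13)) = 0.960769.
(m1-m2)^2 = (9)^2 = 81.
exp(-81/(4*13)) = exp(-1.557692) = 0.210622.
H^2 = 1 - 0.960769*0.210622 = 0.7976

0.7976


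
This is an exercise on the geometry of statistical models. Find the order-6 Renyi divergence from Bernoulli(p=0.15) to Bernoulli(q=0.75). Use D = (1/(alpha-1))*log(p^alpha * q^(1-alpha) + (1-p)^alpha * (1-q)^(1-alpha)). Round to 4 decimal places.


Renyi divergence of order alpha between Bernoulli distributions:
D = (1/(alpha-1))*log(p^alpha * q^(1-alpha) + (1-p)^alpha * (1-q)^(1-alpha)).
alpha = 6, p = 0.15, q = 0.75.
p^alpha * q^(1-alpha) = 0.15^6 * 0.75^-5 = 4.8e-05.
(1-p)^alpha * (1-q)^(1-alpha) = 0.85^6 * 0.25^-5 = 386.201104.
sum = 4.8e-05 + 386.201104 = 386.201152.
D = (1/5)*log(386.201152) = 1.1913

1.1913


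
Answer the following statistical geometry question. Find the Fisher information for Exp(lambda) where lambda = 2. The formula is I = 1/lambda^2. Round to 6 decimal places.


Fisher information for exponential: I(lambda) = 1/lambda^2.
lambda = 2, lambda^2 = 4.
I = 1/4 = 0.250000

0.250000


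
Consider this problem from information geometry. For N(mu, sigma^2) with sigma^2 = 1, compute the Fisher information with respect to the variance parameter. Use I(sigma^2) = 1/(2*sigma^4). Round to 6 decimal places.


Fisher information for variance: I(sigma^2) = 1/(2*sigma^4).
sigma^2 = 1, so sigma^4 = 1.
I = 1/(2*1) = 1/2 = 0.500000

0.500000


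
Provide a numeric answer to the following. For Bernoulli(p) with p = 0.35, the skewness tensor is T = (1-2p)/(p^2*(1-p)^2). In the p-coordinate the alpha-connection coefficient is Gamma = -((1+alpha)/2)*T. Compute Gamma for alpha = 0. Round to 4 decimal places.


Skewness (Amari-Chentsov) tensor: T = (1-2p)/(p^2*(1-p)^2).
p = 0.35, 1-2p = 0.3, p^2 = 0.1225, (1-p)^2 = 0.4225.
T = 0.3/(0.1225 * 0.4225) = 5.796401.
In the p-coordinate, Gamma^(alpha) = Gamma^(0) - (alpha/2)*T with Gamma^(0) = (1/2)*g'(p) = -T/2,
so Gamma^(alpha) = -((1+alpha)/2)*T.
alpha = 0, -(1+alpha)/2 = -0.5.
Gamma = -0.5 * 5.796401 = -2.8982

-2.8982


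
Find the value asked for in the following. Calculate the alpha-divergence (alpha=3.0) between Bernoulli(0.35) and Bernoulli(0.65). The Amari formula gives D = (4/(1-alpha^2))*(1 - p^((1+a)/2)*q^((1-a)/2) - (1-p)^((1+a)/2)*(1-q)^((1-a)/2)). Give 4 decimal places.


Amari alpha-divergence:
D = (4/(1-alpha^2))*(1 - p^((1+a)/2)*q^((1-a)/2) - (1-p)^((1+a)/2)*(1-q)^((1-a)/2)).
alpha = 3.0, p = 0.35, q = 0.65.
e1 = (1+alpha)/2 = 2.0, e2 = (1-alpha)/2 = -1.0.
t1 = p^e1 * q^e2 = 0.35^2.0 * 0.65^-1.0 = 0.188462.
t2 = (1-p)^e1 * (1-q)^e2 = 0.65^2.0 * 0.35^-1.0 = 1.207143.
4/(1-alpha^2) = -0.5.
D = -0.5*(1 - 0.188462 - 1.207143) = 0.1978

0.1978


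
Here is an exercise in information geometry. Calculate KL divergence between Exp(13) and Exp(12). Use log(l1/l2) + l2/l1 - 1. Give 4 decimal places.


KL divergence for exponential family:
KL = log(l1/l2) + l2/l1 - 1.
log(13/12) = 0.080043.
12/13 = 0.923077.
KL = 0.080043 + 0.923077 - 1 = 0.0031

0.0031


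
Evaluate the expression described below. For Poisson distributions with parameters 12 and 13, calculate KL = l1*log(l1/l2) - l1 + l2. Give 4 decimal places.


KL divergence for Poisson:
KL = l1*log(l1/l2) - l1 + l2.
l1 = 12, l2 = 13.
log(12/13) = -0.080043.
l1*log(l1/l2) = 12 * -0.080043 = -0.960512.
KL = -0.960512 - 12 + 13 = 0.0395

0.0395


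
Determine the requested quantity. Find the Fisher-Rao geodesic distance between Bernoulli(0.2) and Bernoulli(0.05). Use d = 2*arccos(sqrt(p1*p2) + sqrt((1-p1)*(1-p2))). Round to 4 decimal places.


Geodesic distance on Bernoulli manifold:
d(p1,p2) = 2*arccos(sqrt(p1*p2) + sqrt((1-p1)*(1-p2))).
sqrt(p1*p2) = sqrt(0.2*0.05) = 0.1.
sqrt((1-p1)*(1-p2)) = sqrt(0.8*0.95) = 0.87178.
arg = 0.1 + 0.87178 = 0.97178.
d = 2*arccos(0.97178) = 0.4763

0.4763


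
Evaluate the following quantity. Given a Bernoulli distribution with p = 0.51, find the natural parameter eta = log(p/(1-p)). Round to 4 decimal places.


Natural parameter for Bernoulli: eta = log(p/(1-p)).
p = 0.51, 1-p = 0.49.
p/(1-p) = 1.040816.
eta = log(1.040816) = 0.0400

0.0400


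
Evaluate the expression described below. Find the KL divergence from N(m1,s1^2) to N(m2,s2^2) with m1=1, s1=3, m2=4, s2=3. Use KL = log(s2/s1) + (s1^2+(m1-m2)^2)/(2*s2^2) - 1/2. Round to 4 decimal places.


KL divergence between normal distributions:
KL = log(s2/s1) + (s1^2 + (m1-m2)^2)/(2*s2^2) - 1/2.
log(3/3) = 0.0.
(3^2 + (1-4)^2)/(2*3^2) = (9 + 9)/18 = 1.0.
KL = 0.0 + 1.0 - 0.5 = 0.5000

0.5000


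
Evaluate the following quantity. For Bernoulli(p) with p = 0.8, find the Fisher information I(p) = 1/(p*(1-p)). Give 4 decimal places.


For Bernoulli(p), Fisher information is I(p) = 1/(p*(1-p)).
p = 0.8, 1-p = 0.2.
p*(1-p) = 0.16.
I(p) = 1/0.16 = 6.2500

6.2500


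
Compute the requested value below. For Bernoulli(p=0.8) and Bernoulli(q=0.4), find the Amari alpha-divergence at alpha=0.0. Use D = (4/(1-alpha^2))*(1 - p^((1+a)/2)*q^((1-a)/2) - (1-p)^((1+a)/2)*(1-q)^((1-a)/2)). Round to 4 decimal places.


Amari alpha-divergence:
D = (4/(1-alpha^2))*(1 - p^((1+a)/2)*q^((1-a)/2) - (1-p)^((1+a)/2)*(1-q)^((1-a)/2)).
alpha = 0.0, p = 0.8, q = 0.4.
e1 = (1+alpha)/2 = 0.5, e2 = (1-alpha)/2 = 0.5.
t1 = p^e1 * q^e2 = 0.8^0.5 * 0.4^0.5 = 0.565685.
t2 = (1-p)^e1 * (1-q)^e2 = 0.2^0.5 * 0.6^0.5 = 0.34641.
4/(1-alpha^2) = 4.0.
D = 4.0*(1 - 0.565685 - 0.34641) = 0.3516

0.3516


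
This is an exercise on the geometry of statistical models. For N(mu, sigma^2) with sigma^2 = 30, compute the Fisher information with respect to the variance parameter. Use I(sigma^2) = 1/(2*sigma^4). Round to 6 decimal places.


Fisher information for variance: I(sigma^2) = 1/(2*sigma^4).
sigma^2 = 30, so sigma^4 = 900.
I = 1/(2*900) = 1/1800 = 0.000556

0.000556


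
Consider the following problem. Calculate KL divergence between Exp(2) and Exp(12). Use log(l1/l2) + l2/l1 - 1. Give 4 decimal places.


KL divergence for exponential family:
KL = log(l1/l2) + l2/l1 - 1.
log(2/12) = -1.791759.
12/2 = 6.0.
KL = -1.791759 + 6.0 - 1 = 3.2082

3.2082


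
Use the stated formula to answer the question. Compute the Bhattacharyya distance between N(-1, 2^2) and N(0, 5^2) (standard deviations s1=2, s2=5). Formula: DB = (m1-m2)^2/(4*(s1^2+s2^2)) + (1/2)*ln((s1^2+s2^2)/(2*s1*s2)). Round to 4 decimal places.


Bhattacharyya distance between two Gaussians:
DB = (m1-m2)^2/(4*(s1^2+s2^2)) + (1/2)*ln((s1^2+s2^2)/(2*s1*s2)).
(m1-m2)^2 = (-1)^2 = 1.
s1^2+s2^2 = 4 + 25 = 29.
term1 = 1/116 = 0.008621.
term2 = 0.5*ln(29/20.0) = 0.185782.
DB = 0.008621 + 0.185782 = 0.1944

0.1944


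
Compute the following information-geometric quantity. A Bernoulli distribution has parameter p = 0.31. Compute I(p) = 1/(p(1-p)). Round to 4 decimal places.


For Bernoulli(p), Fisher information is I(p) = 1/(p*(1-p)).
p = 0.31, 1-p = 0.69.
p*(1-p) = 0.2139.
I(p) = 1/0.2139 = 4.6751

4.6751


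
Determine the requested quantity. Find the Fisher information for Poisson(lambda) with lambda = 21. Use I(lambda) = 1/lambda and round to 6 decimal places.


Fisher information for Poisson: I(lambda) = 1/lambda.
lambda = 21.
I(lambda) = 1/21 = 0.047619

0.047619


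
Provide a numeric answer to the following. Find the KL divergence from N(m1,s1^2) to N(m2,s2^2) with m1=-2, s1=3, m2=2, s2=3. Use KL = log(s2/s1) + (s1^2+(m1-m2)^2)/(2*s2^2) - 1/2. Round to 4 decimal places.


KL divergence between normal distributions:
KL = log(s2/s1) + (s1^2 + (m1-m2)^2)/(2*s2^2) - 1/2.
log(3/3) = 0.0.
(3^2 + (-2-2)^2)/(2*3^2) = (9 + 16)/18 = 1.388889.
KL = 0.0 + 1.388889 - 0.5 = 0.8889

0.8889


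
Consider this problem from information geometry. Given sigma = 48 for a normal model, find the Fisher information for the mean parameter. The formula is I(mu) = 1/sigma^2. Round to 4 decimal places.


The Fisher information for the mean of a normal distribution is I(mu) = 1/sigma^2.
sigma = 48, so sigma^2 = 2304.
I(mu) = 1/2304 = 0.0004

0.0004


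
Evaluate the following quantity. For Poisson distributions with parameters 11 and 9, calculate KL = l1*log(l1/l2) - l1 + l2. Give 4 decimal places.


KL divergence for Poisson:
KL = l1*log(l1/l2) - l1 + l2.
l1 = 11, l2 = 9.
log(11/9) = 0.200671.
l1*log(l1/l2) = 11 * 0.200671 = 2.207378.
KL = 2.207378 - 11 + 9 = 0.2074

0.2074


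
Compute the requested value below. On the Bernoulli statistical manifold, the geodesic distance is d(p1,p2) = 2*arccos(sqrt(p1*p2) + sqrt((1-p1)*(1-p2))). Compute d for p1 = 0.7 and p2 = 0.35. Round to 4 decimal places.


Geodesic distance on Bernoulli manifold:
d(p1,p2) = 2*arccos(sqrt(p1*p2) + sqrt((1-p1)*(1-p2))).
sqrt(p1*p2) = sqrt(0.7*0.35) = 0.494975.
sqrt((1-p1)*(1-p2)) = sqrt(0.3*0.65) = 0.441588.
arg = 0.494975 + 0.441588 = 0.936563.
d = 2*arccos(0.936563) = 0.7162

0.7162


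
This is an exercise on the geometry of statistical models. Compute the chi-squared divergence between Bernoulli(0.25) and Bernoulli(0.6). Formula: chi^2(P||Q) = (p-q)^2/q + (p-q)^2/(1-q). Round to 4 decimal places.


Chi-squared divergence between Bernoulli distributions:
chi^2 = (p-q)^2/q + (p-q)^2/(1-q).
p = 0.25, q = 0.6, p-q = -0.35.
(p-q)^2 = 0.1225.
term1 = 0.1225/0.6 = 0.204167.
term2 = 0.1225/0.4 = 0.30625.
chi^2 = 0.204167 + 0.30625 = 0.5104

0.5104


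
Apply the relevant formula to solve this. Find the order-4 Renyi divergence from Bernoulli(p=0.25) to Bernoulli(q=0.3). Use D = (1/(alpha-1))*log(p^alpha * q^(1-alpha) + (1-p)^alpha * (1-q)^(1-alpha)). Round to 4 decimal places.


Renyi divergence of order alpha between Bernoulli distributions:
D = (1/(alpha-1))*log(p^alpha * q^(1-alpha) + (1-p)^alpha * (1-q)^(1-alpha)).
alpha = 4, p = 0.25, q = 0.3.
p^alpha * q^(1-alpha) = 0.25^4 * 0.3^-3 = 0.144676.
(1-p)^alpha * (1-q)^(1-alpha) = 0.75^4 * 0.7^-3 = 0.922467.
sum = 0.144676 + 0.922467 = 1.067143.
D = (1/3)*log(1.067143) = 0.0217

0.0217


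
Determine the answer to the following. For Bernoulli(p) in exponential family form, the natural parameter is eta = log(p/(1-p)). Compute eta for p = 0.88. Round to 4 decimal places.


Natural parameter for Bernoulli: eta = log(p/(1-p)).
p = 0.88, 1-p = 0.12.
p/(1-p) = 7.333333.
eta = log(7.333333) = 1.9924

1.9924


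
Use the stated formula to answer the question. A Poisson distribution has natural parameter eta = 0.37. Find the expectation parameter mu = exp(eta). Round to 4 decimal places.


Expectation parameter for Poisson exponential family:
mu = exp(eta).
eta = 0.37.
mu = exp(0.37) = 1.4477

1.4477


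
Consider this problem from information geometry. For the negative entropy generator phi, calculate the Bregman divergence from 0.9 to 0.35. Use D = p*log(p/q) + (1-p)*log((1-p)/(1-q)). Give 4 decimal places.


Bregman divergence with negative entropy generator:
D = p*log(p/q) + (1-p)*log((1-p)/(1-q)).
p = 0.9, q = 0.35.
p*log(p/q) = 0.9*log(0.9/0.35) = 0.850015.
(1-p)*log((1-p)/(1-q)) = 0.1*log(0.1/0.65) = -0.18718.
D = 0.850015 + -0.18718 = 0.6628

0.6628


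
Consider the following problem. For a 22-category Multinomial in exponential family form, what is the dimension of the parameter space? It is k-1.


Exponential family dimension calculation:
For Multinomial with k=22 categories, dim = k-1 = 21.

21


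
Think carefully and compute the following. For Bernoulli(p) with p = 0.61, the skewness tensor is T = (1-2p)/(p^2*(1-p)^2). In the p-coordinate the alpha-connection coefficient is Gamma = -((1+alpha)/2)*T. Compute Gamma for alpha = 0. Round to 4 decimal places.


Skewness (Amari-Chentsov) tensor: T = (1-2p)/(p^2*(1-p)^2).
p = 0.61, 1-2p = -0.22, p^2 = 0.3721, (1-p)^2 = 0.1521.
T = -0.22/(0.3721 * 0.1521) = -3.887172.
In the p-coordinate, Gamma^(alpha) = Gamma^(0) - (alpha/2)*T with Gamma^(0) = (1/2)*g'(p) = -T/2,
so Gamma^(alpha) = -((1+alpha)/2)*T.
alpha = 0, -(1+alpha)/2 = -0.5.
Gamma = -0.5 * -3.887172 = 1.9436

1.9436


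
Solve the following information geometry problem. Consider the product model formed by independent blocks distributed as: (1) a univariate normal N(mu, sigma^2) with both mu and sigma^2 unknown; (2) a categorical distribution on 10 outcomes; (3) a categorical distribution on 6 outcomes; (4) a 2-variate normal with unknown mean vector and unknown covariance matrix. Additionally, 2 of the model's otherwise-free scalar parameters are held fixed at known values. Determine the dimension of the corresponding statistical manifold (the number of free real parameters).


The dimension of a statistical manifold equals the number of free
(independent) real parameters of the model. For a product of independent
blocks the parameter counts add.
- normal (mu, sigma^2): 2.
- categorical on 10 outcomes (probabilities sum to 1): 10-1 = 9.
- categorical on 6 outcomes (probabilities sum to 1): 6-1 = 5.
- 2-variate normal: 2 (mean) + 2*3/2 = 3 (symmetric covariance) = 5.
Total = 2 + 9 + 5 + 5 = 21.
2 parameter(s) fixed at known values: 21 - 2 = 19.
Dimension = 19

19


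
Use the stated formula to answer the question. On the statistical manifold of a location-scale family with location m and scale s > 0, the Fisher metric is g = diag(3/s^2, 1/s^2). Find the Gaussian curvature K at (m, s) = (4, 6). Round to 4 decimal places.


The metric has the form g = (A dm^2 + B ds^2)/s^2 with A = 3, B = 1.
Substitute u = sqrt(A/B)*m: g = B*(du^2 + ds^2)/s^2, i.e. B times the
Poincare upper half-plane metric, which has constant Gaussian curvature -1.
Scaling a 2D metric by a constant c divides the Gaussian curvature by c,
so K = -1/B = -1/(1) = -1.0000 everywhere (the point (m, s) = (4, 6) is irrelevant:
the curvature is constant).
The requested Gaussian curvature is K = -1.0000.

-1.0000


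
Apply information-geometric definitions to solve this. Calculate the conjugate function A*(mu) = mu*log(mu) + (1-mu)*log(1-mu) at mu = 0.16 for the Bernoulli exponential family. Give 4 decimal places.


Legendre transform for Bernoulli:
A*(mu) = mu*log(mu) + (1-mu)*log(1-mu).
mu = 0.16, 1-mu = 0.84.
mu*log(mu) = 0.16*log(0.16) = -0.293213.
(1-mu)*log(1-mu) = 0.84*log(0.84) = -0.146457.
A* = -0.293213 + -0.146457 = -0.4397

-0.4397


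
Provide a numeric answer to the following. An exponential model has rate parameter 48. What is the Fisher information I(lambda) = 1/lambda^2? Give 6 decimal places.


Fisher information for exponential: I(lambda) = 1/lambda^2.
lambda = 48, lambda^2 = 2304.
I = 1/2304 = 0.000434

0.000434


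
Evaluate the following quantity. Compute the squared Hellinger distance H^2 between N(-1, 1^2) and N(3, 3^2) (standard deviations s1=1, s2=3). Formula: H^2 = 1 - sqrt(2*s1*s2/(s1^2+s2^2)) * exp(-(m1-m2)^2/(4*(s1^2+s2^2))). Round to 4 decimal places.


Squared Hellinger distance for Gaussians:
H^2 = 1 - sqrt(2*s1*s2/(s1^2+s2^2)) * exp(-(m1-m2)^2/(4*(s1^2+s2^2))).
s1^2 = 1, s2^2 = 9, s1^2+s2^2 = 10.
sqrt(2*1*3/(10)) = 0.774597.
(m1-m2)^2 = (-4)^2 = 16.
exp(-16/(4*10)) = exp(-0.4) = 0.67032.
H^2 = 1 - 0.774597*0.67032 = 0.4808

0.4808


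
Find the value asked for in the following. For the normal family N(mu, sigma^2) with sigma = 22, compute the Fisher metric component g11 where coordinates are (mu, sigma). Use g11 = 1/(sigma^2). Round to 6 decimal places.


For the 2-parameter normal family, the Fisher metric has:
  g11 = 1/sigma^2, g22 = 2/sigma^2.
sigma = 22, sigma^2 = 484.
g11 = 0.002066

0.002066


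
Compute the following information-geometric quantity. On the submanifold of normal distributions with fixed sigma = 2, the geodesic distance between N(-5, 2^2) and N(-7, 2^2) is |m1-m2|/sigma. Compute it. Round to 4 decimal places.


On the fixed-variance normal subfamily, geodesic distance = |m1-m2|/sigma.
|-5 - -7| = 2.
sigma = 2.
d = 2/2 = 1.0000

1.0000


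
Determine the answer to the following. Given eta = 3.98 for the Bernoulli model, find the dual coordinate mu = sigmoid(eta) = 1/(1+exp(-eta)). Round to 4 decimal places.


Dual coordinate (expectation parameter) for Bernoulli:
mu = 1/(1+exp(-eta)).
eta = 3.98.
exp(-eta) = exp(-3.98) = 0.018686.
mu = 1/(1+0.018686) = 0.9817

0.9817


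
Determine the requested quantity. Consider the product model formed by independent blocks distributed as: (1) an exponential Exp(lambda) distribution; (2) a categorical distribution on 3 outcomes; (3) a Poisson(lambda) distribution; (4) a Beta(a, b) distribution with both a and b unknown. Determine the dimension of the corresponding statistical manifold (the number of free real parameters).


The dimension of a statistical manifold equals the number of free
(independent) real parameters of the model. For a product of independent
blocks the parameter counts add.
- exponential (lambda): 1.
- categorical on 3 outcomes (probabilities sum to 1): 3-1 = 2.
- Poisson (lambda): 1.
- Beta (a, b): 2.
Total = 1 + 2 + 1 + 2 = 6.
Dimension = 6

6


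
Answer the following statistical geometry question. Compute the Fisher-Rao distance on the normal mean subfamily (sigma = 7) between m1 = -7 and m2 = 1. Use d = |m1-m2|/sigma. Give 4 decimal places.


On the fixed-variance normal subfamily, geodesic distance = |m1-m2|/sigma.
|-7 - 1| = 8.
sigma = 7.
d = 8/7 = 1.1429

1.1429


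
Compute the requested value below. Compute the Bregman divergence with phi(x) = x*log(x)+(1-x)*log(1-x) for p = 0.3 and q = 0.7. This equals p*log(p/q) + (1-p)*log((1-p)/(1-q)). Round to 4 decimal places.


Bregman divergence with negative entropy generator:
D = p*log(p/q) + (1-p)*log((1-p)/(1-q)).
p = 0.3, q = 0.7.
p*log(p/q) = 0.3*log(0.3/0.7) = -0.254189.
(1-p)*log((1-p)/(1-q)) = 0.7*log(0.7/0.3) = 0.593109.
D = -0.254189 + 0.593109 = 0.3389

0.3389


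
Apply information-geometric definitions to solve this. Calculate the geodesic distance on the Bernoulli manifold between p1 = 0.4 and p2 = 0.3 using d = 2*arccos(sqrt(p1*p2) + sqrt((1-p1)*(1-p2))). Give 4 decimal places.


Geodesic distance on Bernoulli manifold:
d(p1,p2) = 2*arccos(sqrt(p1*p2) + sqrt((1-p1)*(1-p2))).
sqrt(p1*p2) = sqrt(0.4*0.3) = 0.34641.
sqrt((1-p1)*(1-p2)) = sqrt(0.6*0.7) = 0.648074.
arg = 0.34641 + 0.648074 = 0.994484.
d = 2*arccos(0.994484) = 0.2102

0.2102


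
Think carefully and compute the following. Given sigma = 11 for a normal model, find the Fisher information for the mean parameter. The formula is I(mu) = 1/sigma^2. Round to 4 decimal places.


The Fisher information for the mean of a normal distribution is I(mu) = 1/sigma^2.
sigma = 11, so sigma^2 = 121.
I(mu) = 1/121 = 0.0083

0.0083


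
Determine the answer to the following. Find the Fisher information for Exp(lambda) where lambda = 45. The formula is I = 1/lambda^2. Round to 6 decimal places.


Fisher information for exponential: I(lambda) = 1/lambda^2.
lambda = 45, lambda^2 = 2025.
I = 1/2025 = 0.000494

0.000494


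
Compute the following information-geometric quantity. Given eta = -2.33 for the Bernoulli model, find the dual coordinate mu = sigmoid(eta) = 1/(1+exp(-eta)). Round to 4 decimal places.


Dual coordinate (expectation parameter) for Bernoulli:
mu = 1/(1+exp(-eta)).
eta = -2.33.
exp(-eta) = exp(2.33) = 10.277942.
mu = 1/(1+10.277942) = 0.0887

0.0887


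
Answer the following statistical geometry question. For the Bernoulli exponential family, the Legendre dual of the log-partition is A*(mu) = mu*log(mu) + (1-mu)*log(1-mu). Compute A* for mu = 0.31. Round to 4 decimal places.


Legendre transform for Bernoulli:
A*(mu) = mu*log(mu) + (1-mu)*log(1-mu).
mu = 0.31, 1-mu = 0.69.
mu*log(mu) = 0.31*log(0.31) = -0.363067.
(1-mu)*log(1-mu) = 0.69*log(0.69) = -0.256034.
A* = -0.363067 + -0.256034 = -0.6191

-0.6191


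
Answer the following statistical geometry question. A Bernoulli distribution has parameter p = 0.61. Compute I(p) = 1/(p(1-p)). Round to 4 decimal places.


For Bernoulli(p), Fisher information is I(p) = 1/(p*(1-p)).
p = 0.61, 1-p = 0.39.
p*(1-p) = 0.2379.
I(p) = 1/0.2379 = 4.2034

4.2034


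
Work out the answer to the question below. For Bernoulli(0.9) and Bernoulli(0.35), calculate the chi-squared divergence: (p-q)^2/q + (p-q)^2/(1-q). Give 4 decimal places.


Chi-squared divergence between Bernoulli distributions:
chi^2 = (p-q)^2/q + (p-q)^2/(1-q).
p = 0.9, q = 0.35, p-q = 0.55.
(p-q)^2 = 0.3025.
term1 = 0.3025/0.35 = 0.864286.
term2 = 0.3025/0.65 = 0.465385.
chi^2 = 0.864286 + 0.465385 = 1.3297

1.3297


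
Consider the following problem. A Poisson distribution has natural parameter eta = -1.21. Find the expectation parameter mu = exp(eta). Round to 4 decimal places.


Expectation parameter for Poisson exponential family:
mu = exp(eta).
eta = -1.21.
mu = exp(-1.21) = 0.2982

0.2982


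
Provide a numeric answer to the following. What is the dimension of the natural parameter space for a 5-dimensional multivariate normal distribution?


Exponential family dimension calculation:
For 5-dim MVN: mean has 5 params, covariance has 5*6/2 = 15 unique entries.
Total dim = 5 + 15 = 20.

20


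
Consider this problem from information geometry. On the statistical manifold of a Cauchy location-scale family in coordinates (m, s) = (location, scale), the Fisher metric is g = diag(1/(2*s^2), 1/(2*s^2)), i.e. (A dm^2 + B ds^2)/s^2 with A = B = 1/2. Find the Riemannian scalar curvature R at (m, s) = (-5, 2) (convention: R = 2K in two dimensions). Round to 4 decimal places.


The metric has the form g = (A dm^2 + B ds^2)/s^2 with A = 1/2, B = 1/2.
Substitute u = sqrt(A/B)*m: g = B*(du^2 + ds^2)/s^2, i.e. B times the
Poincare upper half-plane metric, which has constant Gaussian curvature -1.
Scaling a 2D metric by a constant c divides the Gaussian curvature by c,
so K = -1/B = -1/(1/2) = -2.0000 everywhere (the point (m, s) = (-5, 2) is irrelevant:
the curvature is constant).
Scalar curvature in dimension 2: R = 2K = -2/(1/2) = -4.0000.

-4.0000


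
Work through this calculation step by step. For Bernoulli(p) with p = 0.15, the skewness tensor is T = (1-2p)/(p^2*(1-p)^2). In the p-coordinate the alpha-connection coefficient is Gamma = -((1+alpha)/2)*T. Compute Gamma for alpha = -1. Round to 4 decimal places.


Skewness (Amari-Chentsov) tensor: T = (1-2p)/(p^2*(1-p)^2).
p = 0.15, 1-2p = 0.7, p^2 = 0.0225, (1-p)^2 = 0.7225.
T = 0.7/(0.0225 * 0.7225) = 43.060361.
In the p-coordinate, Gamma^(alpha) = Gamma^(0) - (alpha/2)*T with Gamma^(0) = (1/2)*g'(p) = -T/2,
so Gamma^(alpha) = -((1+alpha)/2)*T.
alpha = -1, -(1+alpha)/2 = 0.0.
Gamma = 0.0 * 43.060361 = 0.0000

0.0000


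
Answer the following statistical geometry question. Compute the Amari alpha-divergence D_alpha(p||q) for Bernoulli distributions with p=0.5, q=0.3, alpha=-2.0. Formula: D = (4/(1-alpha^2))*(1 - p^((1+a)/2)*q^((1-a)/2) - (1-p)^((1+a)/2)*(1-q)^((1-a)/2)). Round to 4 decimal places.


Amari alpha-divergence:
D = (4/(1-alpha^2))*(1 - p^((1+a)/2)*q^((1-a)/2) - (1-p)^((1+a)/2)*(1-q)^((1-a)/2)).
alpha = -2.0, p = 0.5, q = 0.3.
e1 = (1+alpha)/2 = -0.5, e2 = (1-alpha)/2 = 1.5.
t1 = p^e1 * q^e2 = 0.5^-0.5 * 0.3^1.5 = 0.232379.
t2 = (1-p)^e1 * (1-q)^e2 = 0.5^-0.5 * 0.7^1.5 = 0.828251.
4/(1-alpha^2) = -1.333333.
D = -1.333333*(1 - 0.232379 - 0.828251) = 0.0808

0.0808


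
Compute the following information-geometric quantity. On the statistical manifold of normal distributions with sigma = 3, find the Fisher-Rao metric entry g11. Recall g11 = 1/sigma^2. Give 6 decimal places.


For the 2-parameter normal family, the Fisher metric has:
  g11 = 1/sigma^2, g22 = 2/sigma^2.
sigma = 3, sigma^2 = 9.
g11 = 0.111111

0.111111


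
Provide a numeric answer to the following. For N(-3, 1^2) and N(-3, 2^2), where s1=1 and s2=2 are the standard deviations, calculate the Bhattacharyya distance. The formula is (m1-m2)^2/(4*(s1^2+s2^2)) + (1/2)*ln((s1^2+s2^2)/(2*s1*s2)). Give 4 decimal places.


Bhattacharyya distance between two Gaussians:
DB = (m1-m2)^2/(4*(s1^2+s2^2)) + (1/2)*ln((s1^2+s2^2)/(2*s1*s2)).
(m1-m2)^2 = (0)^2 = 0.
s1^2+s2^2 = 1 + 4 = 5.
term1 = 0/20 = 0.0.
term2 = 0.5*ln(5/4.0) = 0.111572.
DB = 0.0 + 0.111572 = 0.1116

0.1116


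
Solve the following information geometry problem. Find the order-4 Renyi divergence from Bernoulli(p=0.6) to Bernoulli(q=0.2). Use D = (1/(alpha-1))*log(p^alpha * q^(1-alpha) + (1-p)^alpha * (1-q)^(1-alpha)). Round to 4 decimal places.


Renyi divergence of order alpha between Bernoulli distributions:
D = (1/(alpha-1))*log(p^alpha * q^(1-alpha) + (1-p)^alpha * (1-q)^(1-alpha)).
alpha = 4, p = 0.6, q = 0.2.
p^alpha * q^(1-alpha) = 0.6^4 * 0.2^-3 = 16.2.
(1-p)^alpha * (1-q)^(1-alpha) = 0.4^4 * 0.8^-3 = 0.05.
sum = 16.2 + 0.05 = 16.25.
D = (1/3)*log(16.25) = 0.9294

0.9294


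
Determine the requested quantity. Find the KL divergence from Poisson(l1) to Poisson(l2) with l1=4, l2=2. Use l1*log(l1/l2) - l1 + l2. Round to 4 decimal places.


KL divergence for Poisson:
KL = l1*log(l1/l2) - l1 + l2.
l1 = 4, l2 = 2.
log(4/2) = 0.693147.
l1*log(l1/l2) = 4 * 0.693147 = 2.772589.
KL = 2.772589 - 4 + 2 = 0.7726

0.7726


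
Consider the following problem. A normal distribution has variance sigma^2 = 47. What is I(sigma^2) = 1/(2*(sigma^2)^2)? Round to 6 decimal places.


Fisher information for variance: I(sigma^2) = 1/(2*sigma^4).
sigma^2 = 47, so sigma^4 = 2209.
I = 1/(2*2209) = 1/4418 = 0.000226

0.000226


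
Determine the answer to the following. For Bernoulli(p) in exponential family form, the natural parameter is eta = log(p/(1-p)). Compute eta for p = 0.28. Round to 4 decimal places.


Natural parameter for Bernoulli: eta = log(p/(1-p)).
p = 0.28, 1-p = 0.72.
p/(1-p) = 0.388889.
eta = log(0.388889) = -0.9445

-0.9445


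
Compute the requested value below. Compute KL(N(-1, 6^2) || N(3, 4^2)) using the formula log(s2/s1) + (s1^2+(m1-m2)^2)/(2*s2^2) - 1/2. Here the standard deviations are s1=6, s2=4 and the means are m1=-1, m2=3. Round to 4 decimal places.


KL divergence between normal distributions:
KL = log(s2/s1) + (s1^2 + (m1-m2)^2)/(2*s2^2) - 1/2.
log(4/6) = -0.405465.
(6^2 + (-1-3)^2)/(2*4^2) = (36 + 16)/32 = 1.625.
KL = -0.405465 + 1.625 - 0.5 = 0.7195

0.7195


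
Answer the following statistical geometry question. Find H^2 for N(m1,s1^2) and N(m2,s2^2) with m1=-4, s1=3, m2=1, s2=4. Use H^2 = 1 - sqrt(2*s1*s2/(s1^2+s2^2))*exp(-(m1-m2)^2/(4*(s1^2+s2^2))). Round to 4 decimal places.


Squared Hellinger distance for Gaussians:
H^2 = 1 - sqrt(2*s1*s2/(s1^2+s2^2)) * exp(-(m1-m2)^2/(4*(s1^2+s2^2))).
s1^2 = 9, s2^2 = 16, s1^2+s2^2 = 25.
sqrt(2*3*4/(25)) = 0.979796.
(m1-m2)^2 = (-5)^2 = 25.
exp(-25/(4*25)) = exp(-0.25) = 0.778801.
H^2 = 1 - 0.979796*0.778801 = 0.2369

0.2369


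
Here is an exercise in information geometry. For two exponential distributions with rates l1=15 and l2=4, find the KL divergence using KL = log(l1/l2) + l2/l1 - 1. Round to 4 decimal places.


KL divergence for exponential family:
KL = log(l1/l2) + l2/l1 - 1.
log(15/4) = 1.321756.
4/15 = 0.266667.
KL = 1.321756 + 0.266667 - 1 = 0.5884

0.5884


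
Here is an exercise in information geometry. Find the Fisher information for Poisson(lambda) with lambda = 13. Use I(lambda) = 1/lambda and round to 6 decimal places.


Fisher information for Poisson: I(lambda) = 1/lambda.
lambda = 13.
I(lambda) = 1/13 = 0.076923

0.076923


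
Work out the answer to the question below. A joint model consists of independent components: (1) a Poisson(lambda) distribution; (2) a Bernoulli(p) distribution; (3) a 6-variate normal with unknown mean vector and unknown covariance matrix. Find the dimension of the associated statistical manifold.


The dimension of a statistical manifold equals the number of free
(independent) real parameters of the model. For a product of independent
blocks the parameter counts add.
- Poisson (lambda): 1.
- Bernoulli (p): 1.
- 6-variate normal: 6 (mean) + 6*7/2 = 21 (symmetric covariance) = 27.
Total = 1 + 1 + 27 = 29.
Dimension = 29

29


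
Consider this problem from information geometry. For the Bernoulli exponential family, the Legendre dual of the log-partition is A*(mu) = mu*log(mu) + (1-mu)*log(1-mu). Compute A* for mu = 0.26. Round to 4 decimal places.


Legendre transform for Bernoulli:
A*(mu) = mu*log(mu) + (1-mu)*log(1-mu).
mu = 0.26, 1-mu = 0.74.
mu*log(mu) = 0.26*log(0.26) = -0.350239.
(1-mu)*log(1-mu) = 0.74*log(0.74) = -0.222818.
A* = -0.350239 + -0.222818 = -0.5731

-0.5731


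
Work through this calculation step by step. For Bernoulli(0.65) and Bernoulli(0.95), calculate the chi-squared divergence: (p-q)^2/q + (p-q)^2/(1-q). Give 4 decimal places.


Chi-squared divergence between Bernoulli distributions:
chi^2 = (p-q)^2/q + (p-q)^2/(1-q).
p = 0.65, q = 0.95, p-q = -0.3.
(p-q)^2 = 0.09.
term1 = 0.09/0.95 = 0.094737.
term2 = 0.09/0.05 = 1.8.
chi^2 = 0.094737 + 1.8 = 1.8947

1.8947


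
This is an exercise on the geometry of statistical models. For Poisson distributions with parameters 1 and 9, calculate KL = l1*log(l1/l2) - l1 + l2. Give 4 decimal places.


KL divergence for Poisson:
KL = l1*log(l1/l2) - l1 + l2.
l1 = 1, l2 = 9.
log(1/9) = -2.197225.
l1*log(l1/l2) = 1 * -2.197225 = -2.197225.
KL = -2.197225 - 1 + 9 = 5.8028

5.8028


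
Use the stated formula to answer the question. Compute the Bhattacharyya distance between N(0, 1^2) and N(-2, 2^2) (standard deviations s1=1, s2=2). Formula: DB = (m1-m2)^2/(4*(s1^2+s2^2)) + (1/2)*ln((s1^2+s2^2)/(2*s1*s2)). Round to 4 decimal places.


Bhattacharyya distance between two Gaussians:
DB = (m1-m2)^2/(4*(s1^2+s2^2)) + (1/2)*ln((s1^2+s2^2)/(2*s1*s2)).
(m1-m2)^2 = (2)^2 = 4.
s1^2+s2^2 = 1 + 4 = 5.
term1 = 4/20 = 0.2.
term2 = 0.5*ln(5/4.0) = 0.111572.
DB = 0.2 + 0.111572 = 0.3116

0.3116


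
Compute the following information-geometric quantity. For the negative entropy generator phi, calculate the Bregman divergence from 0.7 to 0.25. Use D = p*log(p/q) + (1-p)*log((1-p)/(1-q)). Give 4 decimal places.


Bregman divergence with negative entropy generator:
D = p*log(p/q) + (1-p)*log((1-p)/(1-q)).
p = 0.7, q = 0.25.
p*log(p/q) = 0.7*log(0.7/0.25) = 0.720734.
(1-p)*log((1-p)/(1-q)) = 0.3*log(0.3/0.75) = -0.274887.
D = 0.720734 + -0.274887 = 0.4458

0.4458


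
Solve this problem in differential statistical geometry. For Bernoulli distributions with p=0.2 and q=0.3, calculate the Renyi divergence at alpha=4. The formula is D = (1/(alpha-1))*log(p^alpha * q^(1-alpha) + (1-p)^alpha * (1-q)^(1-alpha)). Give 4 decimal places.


Renyi divergence of order alpha between Bernoulli distributions:
D = (1/(alpha-1))*log(p^alpha * q^(1-alpha) + (1-p)^alpha * (1-q)^(1-alpha)).
alpha = 4, p = 0.2, q = 0.3.
p^alpha * q^(1-alpha) = 0.2^4 * 0.3^-3 = 0.059259.
(1-p)^alpha * (1-q)^(1-alpha) = 0.8^4 * 0.7^-3 = 1.194169.
sum = 0.059259 + 1.194169 = 1.253428.
D = (1/3)*log(1.253428) = 0.0753

0.0753


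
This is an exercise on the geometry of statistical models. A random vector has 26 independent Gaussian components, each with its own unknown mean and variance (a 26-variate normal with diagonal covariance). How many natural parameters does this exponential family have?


Exponential family dimension calculation:
Each univariate normal has two natural parameters (mu/sigma^2 and -1/(2 sigma^2)).
With 26 independent components, dim = 2 * 26 = 52.

52


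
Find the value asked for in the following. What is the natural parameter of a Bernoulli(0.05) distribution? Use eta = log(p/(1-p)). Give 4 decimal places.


Natural parameter for Bernoulli: eta = log(p/(1-p)).
p = 0.05, 1-p = 0.95.
p/(1-p) = 0.052632.
eta = log(0.052632) = -2.9444

-2.9444


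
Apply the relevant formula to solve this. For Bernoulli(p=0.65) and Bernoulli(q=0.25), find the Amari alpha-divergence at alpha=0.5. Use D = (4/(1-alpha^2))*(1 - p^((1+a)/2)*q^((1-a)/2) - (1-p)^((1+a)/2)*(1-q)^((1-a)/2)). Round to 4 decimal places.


Amari alpha-divergence:
D = (4/(1-alpha^2))*(1 - p^((1+a)/2)*q^((1-a)/2) - (1-p)^((1+a)/2)*(1-q)^((1-a)/2)).
alpha = 0.5, p = 0.65, q = 0.25.
e1 = (1+alpha)/2 = 0.75, e2 = (1-alpha)/2 = 0.25.
t1 = p^e1 * q^e2 = 0.65^0.75 * 0.25^0.25 = 0.511882.
t2 = (1-p)^e1 * (1-q)^e2 = 0.35^0.75 * 0.75^0.25 = 0.423464.
4/(1-alpha^2) = 5.333333.
D = 5.333333*(1 - 0.511882 - 0.423464) = 0.3448

0.3448


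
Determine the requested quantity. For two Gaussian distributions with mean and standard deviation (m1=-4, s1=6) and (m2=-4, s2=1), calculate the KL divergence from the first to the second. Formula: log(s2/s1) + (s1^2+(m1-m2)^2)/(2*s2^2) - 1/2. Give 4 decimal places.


KL divergence between normal distributions:
KL = log(s2/s1) + (s1^2 + (m1-m2)^2)/(2*s2^2) - 1/2.
log(1/6) = -1.791759.
(6^2 + (-4--4)^2)/(2*1^2) = (36 + 0)/2 = 18.0.
KL = -1.791759 + 18.0 - 0.5 = 15.7082

15.7082


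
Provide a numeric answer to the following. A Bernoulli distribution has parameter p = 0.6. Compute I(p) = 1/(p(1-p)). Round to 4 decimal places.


For Bernoulli(p), Fisher information is I(p) = 1/(p*(1-p)).
p = 0.6, 1-p = 0.4.
p*(1-p) = 0.24.
I(p) = 1/0.24 = 4.1667

4.1667


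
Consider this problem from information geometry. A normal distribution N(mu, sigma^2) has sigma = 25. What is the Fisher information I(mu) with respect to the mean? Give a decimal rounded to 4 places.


The Fisher information for the mean of a normal distribution is I(mu) = 1/sigma^2.
sigma = 25, so sigma^2 = 625.
I(mu) = 1/625 = 0.0016

0.0016


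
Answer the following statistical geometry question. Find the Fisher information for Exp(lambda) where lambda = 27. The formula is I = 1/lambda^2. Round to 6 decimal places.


Fisher information for exponential: I(lambda) = 1/lambda^2.
lambda = 27, lambda^2 = 729.
I = 1/729 = 0.001372

0.001372


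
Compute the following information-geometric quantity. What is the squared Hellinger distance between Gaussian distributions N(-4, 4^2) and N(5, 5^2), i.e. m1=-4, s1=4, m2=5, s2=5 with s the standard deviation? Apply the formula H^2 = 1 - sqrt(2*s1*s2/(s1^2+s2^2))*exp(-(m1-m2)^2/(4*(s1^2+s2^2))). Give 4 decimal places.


Squared Hellinger distance for Gaussians:
H^2 = 1 - sqrt(2*s1*s2/(s1^2+s2^2)) * exp(-(m1-m2)^2/(4*(s1^2+s2^2))).
s1^2 = 16, s2^2 = 25, s1^2+s2^2 = 41.
sqrt(2*4*5/(41)) = 0.98773.
(m1-m2)^2 = (-9)^2 = 81.
exp(-81/(4*41)) = exp(-0.493902) = 0.61024.
H^2 = 1 - 0.98773*0.61024 = 0.3972

0.3972


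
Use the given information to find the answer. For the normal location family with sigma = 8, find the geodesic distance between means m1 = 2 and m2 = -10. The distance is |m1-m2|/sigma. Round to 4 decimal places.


On the fixed-variance normal subfamily, geodesic distance = |m1-m2|/sigma.
|2 - -10| = 12.
sigma = 8.
d = 12/8 = 1.5000

1.5000


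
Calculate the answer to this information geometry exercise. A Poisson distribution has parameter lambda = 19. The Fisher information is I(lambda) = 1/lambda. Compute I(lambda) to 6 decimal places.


Fisher information for Poisson: I(lambda) = 1/lambda.
lambda = 19.
I(lambda) = 1/19 = 0.052632

0.052632


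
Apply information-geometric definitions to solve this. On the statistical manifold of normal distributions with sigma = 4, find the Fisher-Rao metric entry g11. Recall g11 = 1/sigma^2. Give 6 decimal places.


For the 2-parameter normal family, the Fisher metric has:
  g11 = 1/sigma^2, g22 = 2/sigma^2.
sigma = 4, sigma^2 = 16.
g11 = 0.062500

0.062500


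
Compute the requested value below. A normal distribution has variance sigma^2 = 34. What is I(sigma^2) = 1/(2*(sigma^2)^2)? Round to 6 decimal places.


Fisher information for variance: I(sigma^2) = 1/(2*sigma^4).
sigma^2 = 34, so sigma^4 = 1156.
I = 1/(2*1156) = 1/2312 = 0.000433

0.000433


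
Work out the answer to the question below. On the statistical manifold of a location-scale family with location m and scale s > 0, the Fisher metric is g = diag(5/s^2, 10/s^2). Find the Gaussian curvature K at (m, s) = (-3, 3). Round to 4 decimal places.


The metric has the form g = (A dm^2 + B ds^2)/s^2 with A = 5, B = 10.
Substitute u = sqrt(A/B)*m: g = B*(du^2 + ds^2)/s^2, i.e. B times the
Poincare upper half-plane metric, which has constant Gaussian curvature -1.
Scaling a 2D metric by a constant c divides the Gaussian curvature by c,
so K = -1/B = -1/(10) = -0.1000 everywhere (the point (m, s) = (-3, 3) is irrelevant:
the curvature is constant).
The requested Gaussian curvature is K = -0.1000.

-0.1000


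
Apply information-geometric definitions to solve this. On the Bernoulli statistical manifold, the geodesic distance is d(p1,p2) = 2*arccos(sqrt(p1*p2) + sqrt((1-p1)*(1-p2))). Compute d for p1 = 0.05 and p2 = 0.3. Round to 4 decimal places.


Geodesic distance on Bernoulli manifold:
d(p1,p2) = 2*arccos(sqrt(p1*p2) + sqrt((1-p1)*(1-p2))).
sqrt(p1*p2) = sqrt(0.05*0.3) = 0.122474.
sqrt((1-p1)*(1-p2)) = sqrt(0.95*0.7) = 0.815475.
arg = 0.122474 + 0.815475 = 0.93795.
d = 2*arccos(0.93795) = 0.7083

0.7083


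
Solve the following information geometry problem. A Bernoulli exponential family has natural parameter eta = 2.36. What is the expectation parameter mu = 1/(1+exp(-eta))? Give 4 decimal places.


Dual coordinate (expectation parameter) for Bernoulli:
mu = 1/(1+exp(-eta)).
eta = 2.36.
exp(-eta) = exp(-2.36) = 0.09442.
mu = 1/(1+0.09442) = 0.9137

0.9137


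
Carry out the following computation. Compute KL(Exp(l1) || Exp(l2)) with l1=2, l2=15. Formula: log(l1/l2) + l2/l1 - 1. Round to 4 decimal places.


KL divergence for exponential family:
KL = log(l1/l2) + l2/l1 - 1.
log(2/15) = -2.014903.
15/2 = 7.5.
KL = -2.014903 + 7.5 - 1 = 4.4851

4.4851


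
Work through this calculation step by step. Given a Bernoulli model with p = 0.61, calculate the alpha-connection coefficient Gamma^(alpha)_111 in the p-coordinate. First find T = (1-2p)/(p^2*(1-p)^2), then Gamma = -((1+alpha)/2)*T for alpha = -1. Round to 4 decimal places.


Skewness (Amari-Chentsov) tensor: T = (1-2p)/(p^2*(1-p)^2).
p = 0.61, 1-2p = -0.22, p^2 = 0.3721, (1-p)^2 = 0.1521.
T = -0.22/(0.3721 * 0.1521) = -3.887172.
In the p-coordinate, Gamma^(alpha) = Gamma^(0) - (alpha/2)*T with Gamma^(0) = (1/2)*g'(p) = -T/2,
so Gamma^(alpha) = -((1+alpha)/2)*T.
alpha = -1, -(1+alpha)/2 = 0.0.
Gamma = 0.0 * -3.887172 = 0.0000

0.0000


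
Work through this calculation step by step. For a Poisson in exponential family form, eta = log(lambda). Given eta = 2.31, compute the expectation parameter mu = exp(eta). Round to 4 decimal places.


Expectation parameter for Poisson exponential family:
mu = exp(eta).
eta = 2.31.
mu = exp(2.31) = 10.0744

10.0744


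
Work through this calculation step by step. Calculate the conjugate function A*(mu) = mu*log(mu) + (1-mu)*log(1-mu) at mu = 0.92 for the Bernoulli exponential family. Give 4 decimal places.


Legendre transform for Bernoulli:
A*(mu) = mu*log(mu) + (1-mu)*log(1-mu).
mu = 0.92, 1-mu = 0.08.
mu*log(mu) = 0.92*log(0.92) = -0.076711.
(1-mu)*log(1-mu) = 0.08*log(0.08) = -0.202058.
A* = -0.076711 + -0.202058 = -0.2788

-0.2788
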